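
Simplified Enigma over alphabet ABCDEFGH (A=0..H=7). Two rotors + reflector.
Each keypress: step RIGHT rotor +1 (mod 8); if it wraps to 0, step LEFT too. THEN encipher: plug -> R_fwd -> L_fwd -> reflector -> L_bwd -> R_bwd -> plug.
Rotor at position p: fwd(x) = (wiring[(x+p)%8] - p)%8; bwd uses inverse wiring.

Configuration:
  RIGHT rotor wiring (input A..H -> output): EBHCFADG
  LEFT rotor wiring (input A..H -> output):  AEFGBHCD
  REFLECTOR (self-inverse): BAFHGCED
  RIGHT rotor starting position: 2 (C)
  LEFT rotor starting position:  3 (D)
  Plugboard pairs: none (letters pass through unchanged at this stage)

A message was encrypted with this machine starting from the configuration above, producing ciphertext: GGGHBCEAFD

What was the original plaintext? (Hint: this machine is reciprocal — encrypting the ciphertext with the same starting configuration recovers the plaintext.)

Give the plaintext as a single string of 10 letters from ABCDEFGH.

Char 1 ('G'): step: R->3, L=3; G->plug->G->R->G->L->B->refl->A->L'->E->R'->H->plug->H
Char 2 ('G'): step: R->4, L=3; G->plug->G->R->D->L->H->refl->D->L'->A->R'->E->plug->E
Char 3 ('G'): step: R->5, L=3; G->plug->G->R->F->L->F->refl->C->L'->H->R'->D->plug->D
Char 4 ('H'): step: R->6, L=3; H->plug->H->R->C->L->E->refl->G->L'->B->R'->E->plug->E
Char 5 ('B'): step: R->7, L=3; B->plug->B->R->F->L->F->refl->C->L'->H->R'->A->plug->A
Char 6 ('C'): step: R->0, L->4 (L advanced); C->plug->C->R->H->L->C->refl->F->L'->A->R'->F->plug->F
Char 7 ('E'): step: R->1, L=4; E->plug->E->R->H->L->C->refl->F->L'->A->R'->A->plug->A
Char 8 ('A'): step: R->2, L=4; A->plug->A->R->F->L->A->refl->B->L'->G->R'->D->plug->D
Char 9 ('F'): step: R->3, L=4; F->plug->F->R->B->L->D->refl->H->L'->D->R'->E->plug->E
Char 10 ('D'): step: R->4, L=4; D->plug->D->R->C->L->G->refl->E->L'->E->R'->B->plug->B

Answer: HEDEAFADEB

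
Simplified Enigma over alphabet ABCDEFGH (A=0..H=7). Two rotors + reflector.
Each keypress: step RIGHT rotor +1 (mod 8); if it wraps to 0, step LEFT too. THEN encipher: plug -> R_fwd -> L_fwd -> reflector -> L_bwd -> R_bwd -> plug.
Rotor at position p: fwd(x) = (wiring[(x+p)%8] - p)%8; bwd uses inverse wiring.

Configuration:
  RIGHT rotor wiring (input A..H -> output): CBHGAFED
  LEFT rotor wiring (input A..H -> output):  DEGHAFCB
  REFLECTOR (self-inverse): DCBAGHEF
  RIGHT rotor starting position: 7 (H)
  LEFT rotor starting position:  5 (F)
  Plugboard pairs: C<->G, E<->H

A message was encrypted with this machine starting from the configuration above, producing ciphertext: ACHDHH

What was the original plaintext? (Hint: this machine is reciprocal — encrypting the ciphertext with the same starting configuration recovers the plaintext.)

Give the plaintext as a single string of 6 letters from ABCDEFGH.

Answer: GDEEFC

Derivation:
Char 1 ('A'): step: R->0, L->6 (L advanced); A->plug->A->R->C->L->F->refl->H->L'->H->R'->C->plug->G
Char 2 ('C'): step: R->1, L=6; C->plug->G->R->C->L->F->refl->H->L'->H->R'->D->plug->D
Char 3 ('H'): step: R->2, L=6; H->plug->E->R->C->L->F->refl->H->L'->H->R'->H->plug->E
Char 4 ('D'): step: R->3, L=6; D->plug->D->R->B->L->D->refl->A->L'->E->R'->H->plug->E
Char 5 ('H'): step: R->4, L=6; H->plug->E->R->G->L->C->refl->B->L'->F->R'->F->plug->F
Char 6 ('H'): step: R->5, L=6; H->plug->E->R->E->L->A->refl->D->L'->B->R'->G->plug->C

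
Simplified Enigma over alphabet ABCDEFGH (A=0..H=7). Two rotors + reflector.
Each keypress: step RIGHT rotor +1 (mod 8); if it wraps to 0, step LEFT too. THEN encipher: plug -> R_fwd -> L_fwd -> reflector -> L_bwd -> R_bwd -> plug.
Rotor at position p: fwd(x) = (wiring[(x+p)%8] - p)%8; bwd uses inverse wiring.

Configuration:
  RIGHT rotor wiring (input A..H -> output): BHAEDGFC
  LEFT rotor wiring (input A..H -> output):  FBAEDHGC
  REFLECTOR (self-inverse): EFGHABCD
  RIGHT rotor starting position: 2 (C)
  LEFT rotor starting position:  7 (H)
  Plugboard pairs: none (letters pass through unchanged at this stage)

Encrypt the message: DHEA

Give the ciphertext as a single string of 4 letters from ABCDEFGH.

Char 1 ('D'): step: R->3, L=7; D->plug->D->R->C->L->C->refl->G->L'->B->R'->A->plug->A
Char 2 ('H'): step: R->4, L=7; H->plug->H->R->A->L->D->refl->H->L'->H->R'->A->plug->A
Char 3 ('E'): step: R->5, L=7; E->plug->E->R->C->L->C->refl->G->L'->B->R'->A->plug->A
Char 4 ('A'): step: R->6, L=7; A->plug->A->R->H->L->H->refl->D->L'->A->R'->H->plug->H

Answer: AAAH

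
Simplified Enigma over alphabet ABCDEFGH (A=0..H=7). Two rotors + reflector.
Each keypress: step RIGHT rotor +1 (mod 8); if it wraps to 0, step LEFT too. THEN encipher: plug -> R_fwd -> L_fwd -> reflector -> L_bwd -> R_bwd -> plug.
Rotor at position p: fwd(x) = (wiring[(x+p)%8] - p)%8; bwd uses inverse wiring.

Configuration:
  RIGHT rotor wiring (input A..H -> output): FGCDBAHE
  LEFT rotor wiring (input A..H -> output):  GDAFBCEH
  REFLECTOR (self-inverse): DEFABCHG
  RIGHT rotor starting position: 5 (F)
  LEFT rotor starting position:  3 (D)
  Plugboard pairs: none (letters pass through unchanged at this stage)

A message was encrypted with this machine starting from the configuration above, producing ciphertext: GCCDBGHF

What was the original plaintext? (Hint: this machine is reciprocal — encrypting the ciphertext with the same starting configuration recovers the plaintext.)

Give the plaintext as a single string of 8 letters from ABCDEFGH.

Char 1 ('G'): step: R->6, L=3; G->plug->G->R->D->L->B->refl->E->L'->E->R'->E->plug->E
Char 2 ('C'): step: R->7, L=3; C->plug->C->R->H->L->F->refl->C->L'->A->R'->H->plug->H
Char 3 ('C'): step: R->0, L->4 (L advanced); C->plug->C->R->C->L->A->refl->D->L'->D->R'->D->plug->D
Char 4 ('D'): step: R->1, L=4; D->plug->D->R->A->L->F->refl->C->L'->E->R'->H->plug->H
Char 5 ('B'): step: R->2, L=4; B->plug->B->R->B->L->G->refl->H->L'->F->R'->E->plug->E
Char 6 ('G'): step: R->3, L=4; G->plug->G->R->D->L->D->refl->A->L'->C->R'->F->plug->F
Char 7 ('H'): step: R->4, L=4; H->plug->H->R->H->L->B->refl->E->L'->G->R'->G->plug->G
Char 8 ('F'): step: R->5, L=4; F->plug->F->R->F->L->H->refl->G->L'->B->R'->E->plug->E

Answer: EHDHEFGE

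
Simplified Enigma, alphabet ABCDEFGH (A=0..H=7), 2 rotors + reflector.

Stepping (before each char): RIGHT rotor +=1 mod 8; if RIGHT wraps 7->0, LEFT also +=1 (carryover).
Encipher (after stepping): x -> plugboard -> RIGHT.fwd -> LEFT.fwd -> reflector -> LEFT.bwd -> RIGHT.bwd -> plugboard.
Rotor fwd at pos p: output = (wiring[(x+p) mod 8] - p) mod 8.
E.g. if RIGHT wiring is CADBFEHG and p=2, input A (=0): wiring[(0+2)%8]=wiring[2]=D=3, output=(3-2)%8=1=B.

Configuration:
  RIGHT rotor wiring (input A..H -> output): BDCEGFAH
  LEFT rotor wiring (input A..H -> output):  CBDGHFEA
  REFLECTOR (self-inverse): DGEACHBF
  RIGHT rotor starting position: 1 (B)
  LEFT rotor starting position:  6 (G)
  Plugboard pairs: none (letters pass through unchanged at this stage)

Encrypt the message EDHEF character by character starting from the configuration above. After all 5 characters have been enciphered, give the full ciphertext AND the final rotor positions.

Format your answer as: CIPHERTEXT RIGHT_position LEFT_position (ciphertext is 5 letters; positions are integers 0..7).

Answer: ABGAG 6 6

Derivation:
Char 1 ('E'): step: R->2, L=6; E->plug->E->R->G->L->B->refl->G->L'->A->R'->A->plug->A
Char 2 ('D'): step: R->3, L=6; D->plug->D->R->F->L->A->refl->D->L'->D->R'->B->plug->B
Char 3 ('H'): step: R->4, L=6; H->plug->H->R->A->L->G->refl->B->L'->G->R'->G->plug->G
Char 4 ('E'): step: R->5, L=6; E->plug->E->R->G->L->B->refl->G->L'->A->R'->A->plug->A
Char 5 ('F'): step: R->6, L=6; F->plug->F->R->G->L->B->refl->G->L'->A->R'->G->plug->G
Final: ciphertext=ABGAG, RIGHT=6, LEFT=6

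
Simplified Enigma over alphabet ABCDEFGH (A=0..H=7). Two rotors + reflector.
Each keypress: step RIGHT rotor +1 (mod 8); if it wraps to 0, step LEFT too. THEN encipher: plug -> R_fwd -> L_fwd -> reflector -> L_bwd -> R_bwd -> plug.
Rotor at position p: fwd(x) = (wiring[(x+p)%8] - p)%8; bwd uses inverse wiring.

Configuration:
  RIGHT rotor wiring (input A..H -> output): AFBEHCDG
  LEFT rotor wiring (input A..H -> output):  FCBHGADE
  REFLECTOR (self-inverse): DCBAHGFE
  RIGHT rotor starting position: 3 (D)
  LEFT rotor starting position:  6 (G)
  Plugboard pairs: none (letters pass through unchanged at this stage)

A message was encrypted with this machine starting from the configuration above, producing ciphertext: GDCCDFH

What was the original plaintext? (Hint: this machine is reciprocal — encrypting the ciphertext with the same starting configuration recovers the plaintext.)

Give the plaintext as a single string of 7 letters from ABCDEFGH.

Answer: CHEHFAG

Derivation:
Char 1 ('G'): step: R->4, L=6; G->plug->G->R->F->L->B->refl->C->L'->H->R'->C->plug->C
Char 2 ('D'): step: R->5, L=6; D->plug->D->R->D->L->E->refl->H->L'->C->R'->H->plug->H
Char 3 ('C'): step: R->6, L=6; C->plug->C->R->C->L->H->refl->E->L'->D->R'->E->plug->E
Char 4 ('C'): step: R->7, L=6; C->plug->C->R->G->L->A->refl->D->L'->E->R'->H->plug->H
Char 5 ('D'): step: R->0, L->7 (L advanced); D->plug->D->R->E->L->A->refl->D->L'->C->R'->F->plug->F
Char 6 ('F'): step: R->1, L=7; F->plug->F->R->C->L->D->refl->A->L'->E->R'->A->plug->A
Char 7 ('H'): step: R->2, L=7; H->plug->H->R->D->L->C->refl->B->L'->G->R'->G->plug->G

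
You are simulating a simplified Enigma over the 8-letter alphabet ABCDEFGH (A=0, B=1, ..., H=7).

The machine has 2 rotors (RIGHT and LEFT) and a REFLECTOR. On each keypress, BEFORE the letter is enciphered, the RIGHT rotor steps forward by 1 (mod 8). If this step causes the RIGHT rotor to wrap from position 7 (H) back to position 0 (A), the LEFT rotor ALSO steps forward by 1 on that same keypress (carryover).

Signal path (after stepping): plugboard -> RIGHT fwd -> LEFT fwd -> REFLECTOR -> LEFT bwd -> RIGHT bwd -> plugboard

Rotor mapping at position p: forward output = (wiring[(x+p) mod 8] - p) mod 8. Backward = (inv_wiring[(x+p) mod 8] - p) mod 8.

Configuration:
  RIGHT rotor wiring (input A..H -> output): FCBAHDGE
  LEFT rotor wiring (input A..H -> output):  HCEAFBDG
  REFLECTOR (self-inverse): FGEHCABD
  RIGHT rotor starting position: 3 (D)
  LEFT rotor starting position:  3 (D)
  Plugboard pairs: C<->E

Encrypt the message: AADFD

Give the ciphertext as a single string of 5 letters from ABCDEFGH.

Char 1 ('A'): step: R->4, L=3; A->plug->A->R->D->L->A->refl->F->L'->A->R'->D->plug->D
Char 2 ('A'): step: R->5, L=3; A->plug->A->R->G->L->H->refl->D->L'->E->R'->F->plug->F
Char 3 ('D'): step: R->6, L=3; D->plug->D->R->E->L->D->refl->H->L'->G->R'->B->plug->B
Char 4 ('F'): step: R->7, L=3; F->plug->F->R->A->L->F->refl->A->L'->D->R'->C->plug->E
Char 5 ('D'): step: R->0, L->4 (L advanced); D->plug->D->R->A->L->B->refl->G->L'->F->R'->A->plug->A

Answer: DFBEA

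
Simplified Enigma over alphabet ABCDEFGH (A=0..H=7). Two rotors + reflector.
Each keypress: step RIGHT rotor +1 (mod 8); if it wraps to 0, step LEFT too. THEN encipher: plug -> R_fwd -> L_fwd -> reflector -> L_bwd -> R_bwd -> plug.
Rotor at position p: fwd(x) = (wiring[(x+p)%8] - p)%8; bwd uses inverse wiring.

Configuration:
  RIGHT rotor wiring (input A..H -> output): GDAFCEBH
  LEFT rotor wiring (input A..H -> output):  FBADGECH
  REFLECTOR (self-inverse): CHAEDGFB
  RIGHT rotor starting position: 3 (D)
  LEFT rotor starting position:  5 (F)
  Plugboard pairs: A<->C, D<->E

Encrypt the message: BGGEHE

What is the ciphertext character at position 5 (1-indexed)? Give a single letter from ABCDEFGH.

Char 1 ('B'): step: R->4, L=5; B->plug->B->R->A->L->H->refl->B->L'->H->R'->F->plug->F
Char 2 ('G'): step: R->5, L=5; G->plug->G->R->A->L->H->refl->B->L'->H->R'->A->plug->C
Char 3 ('G'): step: R->6, L=5; G->plug->G->R->E->L->E->refl->D->L'->F->R'->D->plug->E
Char 4 ('E'): step: R->7, L=5; E->plug->D->R->B->L->F->refl->G->L'->G->R'->E->plug->D
Char 5 ('H'): step: R->0, L->6 (L advanced); H->plug->H->R->H->L->G->refl->F->L'->F->R'->D->plug->E

E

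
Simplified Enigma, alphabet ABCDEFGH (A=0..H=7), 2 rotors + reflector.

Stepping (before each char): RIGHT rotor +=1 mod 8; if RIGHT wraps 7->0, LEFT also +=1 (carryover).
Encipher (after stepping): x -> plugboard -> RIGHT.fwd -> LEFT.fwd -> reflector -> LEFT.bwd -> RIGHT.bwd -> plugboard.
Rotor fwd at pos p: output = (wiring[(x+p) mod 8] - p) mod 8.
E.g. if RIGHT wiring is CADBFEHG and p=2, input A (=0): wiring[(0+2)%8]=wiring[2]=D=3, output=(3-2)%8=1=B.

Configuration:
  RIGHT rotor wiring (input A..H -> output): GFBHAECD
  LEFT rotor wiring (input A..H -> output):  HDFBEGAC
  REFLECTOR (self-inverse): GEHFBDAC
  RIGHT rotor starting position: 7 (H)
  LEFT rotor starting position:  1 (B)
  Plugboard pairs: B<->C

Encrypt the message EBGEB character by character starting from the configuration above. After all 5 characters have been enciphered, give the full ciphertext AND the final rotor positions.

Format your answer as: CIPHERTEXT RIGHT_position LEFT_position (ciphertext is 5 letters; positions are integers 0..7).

Answer: ACCHC 4 2

Derivation:
Char 1 ('E'): step: R->0, L->2 (L advanced); E->plug->E->R->A->L->D->refl->F->L'->G->R'->A->plug->A
Char 2 ('B'): step: R->1, L=2; B->plug->C->R->G->L->F->refl->D->L'->A->R'->B->plug->C
Char 3 ('G'): step: R->2, L=2; G->plug->G->R->E->L->G->refl->A->L'->F->R'->B->plug->C
Char 4 ('E'): step: R->3, L=2; E->plug->E->R->A->L->D->refl->F->L'->G->R'->H->plug->H
Char 5 ('B'): step: R->4, L=2; B->plug->C->R->G->L->F->refl->D->L'->A->R'->B->plug->C
Final: ciphertext=ACCHC, RIGHT=4, LEFT=2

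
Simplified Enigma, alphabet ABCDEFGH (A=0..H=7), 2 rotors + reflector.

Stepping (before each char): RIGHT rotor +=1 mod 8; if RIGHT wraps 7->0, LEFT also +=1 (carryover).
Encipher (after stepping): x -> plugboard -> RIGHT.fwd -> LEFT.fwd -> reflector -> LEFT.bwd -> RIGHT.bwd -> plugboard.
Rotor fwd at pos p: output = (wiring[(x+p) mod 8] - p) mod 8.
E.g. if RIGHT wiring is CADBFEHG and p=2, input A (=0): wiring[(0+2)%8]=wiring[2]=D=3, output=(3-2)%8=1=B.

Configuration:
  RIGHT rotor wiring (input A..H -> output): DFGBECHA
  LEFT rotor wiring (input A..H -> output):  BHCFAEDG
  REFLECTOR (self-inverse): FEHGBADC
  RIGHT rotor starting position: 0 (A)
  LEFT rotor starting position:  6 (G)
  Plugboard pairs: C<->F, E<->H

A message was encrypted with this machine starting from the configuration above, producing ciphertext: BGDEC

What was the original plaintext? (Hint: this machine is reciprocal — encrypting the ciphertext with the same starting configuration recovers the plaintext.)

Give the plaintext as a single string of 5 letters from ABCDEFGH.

Char 1 ('B'): step: R->1, L=6; B->plug->B->R->F->L->H->refl->C->L'->G->R'->F->plug->C
Char 2 ('G'): step: R->2, L=6; G->plug->G->R->B->L->A->refl->F->L'->A->R'->D->plug->D
Char 3 ('D'): step: R->3, L=6; D->plug->D->R->E->L->E->refl->B->L'->D->R'->H->plug->E
Char 4 ('E'): step: R->4, L=6; E->plug->H->R->F->L->H->refl->C->L'->G->R'->B->plug->B
Char 5 ('C'): step: R->5, L=6; C->plug->F->R->B->L->A->refl->F->L'->A->R'->E->plug->H

Answer: CDEBH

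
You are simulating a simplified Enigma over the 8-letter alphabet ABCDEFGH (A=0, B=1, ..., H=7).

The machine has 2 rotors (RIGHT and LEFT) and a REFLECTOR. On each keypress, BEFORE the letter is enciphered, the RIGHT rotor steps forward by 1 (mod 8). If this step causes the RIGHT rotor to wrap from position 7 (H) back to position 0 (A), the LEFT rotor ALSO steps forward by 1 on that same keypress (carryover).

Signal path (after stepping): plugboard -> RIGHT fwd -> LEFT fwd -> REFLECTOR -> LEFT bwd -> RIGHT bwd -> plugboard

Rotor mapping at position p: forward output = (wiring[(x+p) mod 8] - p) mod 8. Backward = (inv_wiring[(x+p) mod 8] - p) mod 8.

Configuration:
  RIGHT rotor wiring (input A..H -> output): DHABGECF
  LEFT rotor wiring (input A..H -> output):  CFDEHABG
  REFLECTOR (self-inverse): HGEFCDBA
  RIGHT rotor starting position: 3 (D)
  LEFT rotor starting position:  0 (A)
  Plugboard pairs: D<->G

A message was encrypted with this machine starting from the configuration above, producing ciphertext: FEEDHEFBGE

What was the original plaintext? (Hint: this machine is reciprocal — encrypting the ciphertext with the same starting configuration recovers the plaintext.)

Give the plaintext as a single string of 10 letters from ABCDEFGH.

Char 1 ('F'): step: R->4, L=0; F->plug->F->R->D->L->E->refl->C->L'->A->R'->B->plug->B
Char 2 ('E'): step: R->5, L=0; E->plug->E->R->C->L->D->refl->F->L'->B->R'->H->plug->H
Char 3 ('E'): step: R->6, L=0; E->plug->E->R->C->L->D->refl->F->L'->B->R'->D->plug->G
Char 4 ('D'): step: R->7, L=0; D->plug->G->R->F->L->A->refl->H->L'->E->R'->B->plug->B
Char 5 ('H'): step: R->0, L->1 (L advanced); H->plug->H->R->F->L->A->refl->H->L'->E->R'->F->plug->F
Char 6 ('E'): step: R->1, L=1; E->plug->E->R->D->L->G->refl->B->L'->H->R'->B->plug->B
Char 7 ('F'): step: R->2, L=1; F->plug->F->R->D->L->G->refl->B->L'->H->R'->B->plug->B
Char 8 ('B'): step: R->3, L=1; B->plug->B->R->D->L->G->refl->B->L'->H->R'->D->plug->G
Char 9 ('G'): step: R->4, L=1; G->plug->D->R->B->L->C->refl->E->L'->A->R'->B->plug->B
Char 10 ('E'): step: R->5, L=1; E->plug->E->R->C->L->D->refl->F->L'->G->R'->D->plug->G

Answer: BHGBFBBGBG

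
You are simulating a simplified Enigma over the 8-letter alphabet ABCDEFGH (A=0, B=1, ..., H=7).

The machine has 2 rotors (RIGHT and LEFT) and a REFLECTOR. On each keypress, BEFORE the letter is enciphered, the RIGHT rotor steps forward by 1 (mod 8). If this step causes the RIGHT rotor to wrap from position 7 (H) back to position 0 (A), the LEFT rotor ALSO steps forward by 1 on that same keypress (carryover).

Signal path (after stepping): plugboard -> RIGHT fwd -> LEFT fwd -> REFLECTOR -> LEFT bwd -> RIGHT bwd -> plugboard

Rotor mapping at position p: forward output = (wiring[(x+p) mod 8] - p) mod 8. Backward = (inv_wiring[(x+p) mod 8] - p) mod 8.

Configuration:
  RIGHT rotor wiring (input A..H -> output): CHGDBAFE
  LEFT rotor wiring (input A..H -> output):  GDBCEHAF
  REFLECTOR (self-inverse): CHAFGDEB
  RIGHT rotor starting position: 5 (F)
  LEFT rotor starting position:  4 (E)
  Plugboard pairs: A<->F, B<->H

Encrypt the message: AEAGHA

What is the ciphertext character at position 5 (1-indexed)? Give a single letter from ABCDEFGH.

Char 1 ('A'): step: R->6, L=4; A->plug->F->R->F->L->H->refl->B->L'->D->R'->G->plug->G
Char 2 ('E'): step: R->7, L=4; E->plug->E->R->E->L->C->refl->A->L'->A->R'->C->plug->C
Char 3 ('A'): step: R->0, L->5 (L advanced); A->plug->F->R->A->L->C->refl->A->L'->C->R'->A->plug->F
Char 4 ('G'): step: R->1, L=5; G->plug->G->R->D->L->B->refl->H->L'->H->R'->E->plug->E
Char 5 ('H'): step: R->2, L=5; H->plug->B->R->B->L->D->refl->F->L'->G->R'->D->plug->D

D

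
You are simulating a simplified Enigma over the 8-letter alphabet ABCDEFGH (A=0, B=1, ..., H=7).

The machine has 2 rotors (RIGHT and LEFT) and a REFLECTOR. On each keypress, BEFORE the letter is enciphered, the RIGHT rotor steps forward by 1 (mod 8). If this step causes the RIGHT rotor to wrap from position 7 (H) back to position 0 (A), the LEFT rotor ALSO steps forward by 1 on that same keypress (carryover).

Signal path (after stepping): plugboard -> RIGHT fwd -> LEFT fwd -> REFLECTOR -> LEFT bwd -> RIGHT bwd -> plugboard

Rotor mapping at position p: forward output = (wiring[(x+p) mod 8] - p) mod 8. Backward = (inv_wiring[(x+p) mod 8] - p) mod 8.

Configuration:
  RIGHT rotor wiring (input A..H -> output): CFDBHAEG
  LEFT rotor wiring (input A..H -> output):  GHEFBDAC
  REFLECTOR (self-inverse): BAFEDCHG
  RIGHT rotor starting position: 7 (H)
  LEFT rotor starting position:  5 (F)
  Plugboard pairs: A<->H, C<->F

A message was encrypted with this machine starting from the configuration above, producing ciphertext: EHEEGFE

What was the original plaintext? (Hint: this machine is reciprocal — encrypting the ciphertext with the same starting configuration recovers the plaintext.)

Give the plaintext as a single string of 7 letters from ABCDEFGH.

Char 1 ('E'): step: R->0, L->6 (L advanced); E->plug->E->R->H->L->F->refl->C->L'->A->R'->F->plug->C
Char 2 ('H'): step: R->1, L=6; H->plug->A->R->E->L->G->refl->H->L'->F->R'->G->plug->G
Char 3 ('E'): step: R->2, L=6; E->plug->E->R->C->L->A->refl->B->L'->D->R'->H->plug->A
Char 4 ('E'): step: R->3, L=6; E->plug->E->R->D->L->B->refl->A->L'->C->R'->G->plug->G
Char 5 ('G'): step: R->4, L=6; G->plug->G->R->H->L->F->refl->C->L'->A->R'->C->plug->F
Char 6 ('F'): step: R->5, L=6; F->plug->C->R->B->L->E->refl->D->L'->G->R'->F->plug->C
Char 7 ('E'): step: R->6, L=6; E->plug->E->R->F->L->H->refl->G->L'->E->R'->C->plug->F

Answer: CGAGFCF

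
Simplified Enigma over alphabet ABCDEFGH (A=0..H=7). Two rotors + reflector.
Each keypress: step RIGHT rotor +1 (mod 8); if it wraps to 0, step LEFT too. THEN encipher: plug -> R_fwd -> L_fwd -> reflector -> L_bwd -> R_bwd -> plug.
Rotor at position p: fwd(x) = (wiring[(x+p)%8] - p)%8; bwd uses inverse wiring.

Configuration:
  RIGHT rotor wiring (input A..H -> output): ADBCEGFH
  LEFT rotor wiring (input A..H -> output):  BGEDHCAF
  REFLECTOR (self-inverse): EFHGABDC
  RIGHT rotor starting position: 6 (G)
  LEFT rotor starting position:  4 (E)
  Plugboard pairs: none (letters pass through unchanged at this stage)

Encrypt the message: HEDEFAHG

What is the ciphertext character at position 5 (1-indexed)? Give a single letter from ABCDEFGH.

Char 1 ('H'): step: R->7, L=4; H->plug->H->R->G->L->A->refl->E->L'->C->R'->D->plug->D
Char 2 ('E'): step: R->0, L->5 (L advanced); E->plug->E->R->E->L->B->refl->F->L'->A->R'->A->plug->A
Char 3 ('D'): step: R->1, L=5; D->plug->D->R->D->L->E->refl->A->L'->C->R'->A->plug->A
Char 4 ('E'): step: R->2, L=5; E->plug->E->R->D->L->E->refl->A->L'->C->R'->C->plug->C
Char 5 ('F'): step: R->3, L=5; F->plug->F->R->F->L->H->refl->C->L'->H->R'->A->plug->A

A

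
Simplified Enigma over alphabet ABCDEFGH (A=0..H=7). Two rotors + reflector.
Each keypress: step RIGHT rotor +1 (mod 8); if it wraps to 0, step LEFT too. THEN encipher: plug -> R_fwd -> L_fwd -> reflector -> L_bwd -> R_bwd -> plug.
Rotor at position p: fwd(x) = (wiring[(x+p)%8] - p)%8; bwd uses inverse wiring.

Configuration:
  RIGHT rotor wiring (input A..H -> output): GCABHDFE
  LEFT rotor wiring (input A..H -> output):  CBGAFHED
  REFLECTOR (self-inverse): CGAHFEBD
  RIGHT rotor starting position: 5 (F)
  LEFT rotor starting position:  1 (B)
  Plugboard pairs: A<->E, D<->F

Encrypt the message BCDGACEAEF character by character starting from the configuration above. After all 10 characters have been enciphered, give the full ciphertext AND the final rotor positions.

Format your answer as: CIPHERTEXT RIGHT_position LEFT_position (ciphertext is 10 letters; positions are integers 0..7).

Answer: CFCCHDFFAE 7 2

Derivation:
Char 1 ('B'): step: R->6, L=1; B->plug->B->R->G->L->C->refl->A->L'->A->R'->C->plug->C
Char 2 ('C'): step: R->7, L=1; C->plug->C->R->D->L->E->refl->F->L'->B->R'->D->plug->F
Char 3 ('D'): step: R->0, L->2 (L advanced); D->plug->F->R->D->L->F->refl->E->L'->A->R'->C->plug->C
Char 4 ('G'): step: R->1, L=2; G->plug->G->R->D->L->F->refl->E->L'->A->R'->C->plug->C
Char 5 ('A'): step: R->2, L=2; A->plug->E->R->D->L->F->refl->E->L'->A->R'->H->plug->H
Char 6 ('C'): step: R->3, L=2; C->plug->C->R->A->L->E->refl->F->L'->D->R'->F->plug->D
Char 7 ('E'): step: R->4, L=2; E->plug->A->R->D->L->F->refl->E->L'->A->R'->D->plug->F
Char 8 ('A'): step: R->5, L=2; A->plug->E->R->F->L->B->refl->G->L'->B->R'->D->plug->F
Char 9 ('E'): step: R->6, L=2; E->plug->A->R->H->L->H->refl->D->L'->C->R'->E->plug->A
Char 10 ('F'): step: R->7, L=2; F->plug->D->R->B->L->G->refl->B->L'->F->R'->A->plug->E
Final: ciphertext=CFCCHDFFAE, RIGHT=7, LEFT=2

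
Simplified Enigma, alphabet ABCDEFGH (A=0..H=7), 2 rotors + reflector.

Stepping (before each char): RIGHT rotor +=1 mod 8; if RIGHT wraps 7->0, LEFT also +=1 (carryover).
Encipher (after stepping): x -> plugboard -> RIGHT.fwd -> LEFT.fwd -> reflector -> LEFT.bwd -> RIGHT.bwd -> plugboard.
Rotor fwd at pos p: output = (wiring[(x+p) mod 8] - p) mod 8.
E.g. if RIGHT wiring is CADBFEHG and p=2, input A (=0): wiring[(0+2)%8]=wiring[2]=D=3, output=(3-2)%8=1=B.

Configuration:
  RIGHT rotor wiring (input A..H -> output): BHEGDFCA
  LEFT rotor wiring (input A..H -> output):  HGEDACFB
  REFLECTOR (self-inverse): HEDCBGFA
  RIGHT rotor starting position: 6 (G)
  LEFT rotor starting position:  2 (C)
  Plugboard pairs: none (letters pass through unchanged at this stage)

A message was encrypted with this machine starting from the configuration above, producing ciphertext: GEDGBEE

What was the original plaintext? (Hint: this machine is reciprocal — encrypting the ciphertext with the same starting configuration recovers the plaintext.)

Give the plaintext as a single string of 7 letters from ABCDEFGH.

Char 1 ('G'): step: R->7, L=2; G->plug->G->R->G->L->F->refl->G->L'->C->R'->B->plug->B
Char 2 ('E'): step: R->0, L->3 (L advanced); E->plug->E->R->D->L->C->refl->D->L'->G->R'->D->plug->D
Char 3 ('D'): step: R->1, L=3; D->plug->D->R->C->L->H->refl->A->L'->A->R'->H->plug->H
Char 4 ('G'): step: R->2, L=3; G->plug->G->R->H->L->B->refl->E->L'->F->R'->H->plug->H
Char 5 ('B'): step: R->3, L=3; B->plug->B->R->A->L->A->refl->H->L'->C->R'->C->plug->C
Char 6 ('E'): step: R->4, L=3; E->plug->E->R->F->L->E->refl->B->L'->H->R'->A->plug->A
Char 7 ('E'): step: R->5, L=3; E->plug->E->R->C->L->H->refl->A->L'->A->R'->A->plug->A

Answer: BDHHCAA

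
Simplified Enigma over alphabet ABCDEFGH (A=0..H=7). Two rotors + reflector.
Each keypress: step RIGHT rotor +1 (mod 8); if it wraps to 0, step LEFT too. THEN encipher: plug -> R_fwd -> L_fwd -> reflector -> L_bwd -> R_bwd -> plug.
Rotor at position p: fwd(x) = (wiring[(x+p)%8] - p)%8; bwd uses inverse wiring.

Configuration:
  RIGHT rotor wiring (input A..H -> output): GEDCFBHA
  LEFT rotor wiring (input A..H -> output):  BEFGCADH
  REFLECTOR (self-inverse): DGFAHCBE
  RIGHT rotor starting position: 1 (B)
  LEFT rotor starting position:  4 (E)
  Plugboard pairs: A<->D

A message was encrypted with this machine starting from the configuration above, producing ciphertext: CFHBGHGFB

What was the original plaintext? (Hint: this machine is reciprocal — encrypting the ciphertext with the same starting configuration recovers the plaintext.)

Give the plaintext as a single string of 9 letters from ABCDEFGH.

Answer: EEFAFFACE

Derivation:
Char 1 ('C'): step: R->2, L=4; C->plug->C->R->D->L->D->refl->A->L'->F->R'->E->plug->E
Char 2 ('F'): step: R->3, L=4; F->plug->F->R->D->L->D->refl->A->L'->F->R'->E->plug->E
Char 3 ('H'): step: R->4, L=4; H->plug->H->R->G->L->B->refl->G->L'->A->R'->F->plug->F
Char 4 ('B'): step: R->5, L=4; B->plug->B->R->C->L->H->refl->E->L'->B->R'->D->plug->A
Char 5 ('G'): step: R->6, L=4; G->plug->G->R->H->L->C->refl->F->L'->E->R'->F->plug->F
Char 6 ('H'): step: R->7, L=4; H->plug->H->R->A->L->G->refl->B->L'->G->R'->F->plug->F
Char 7 ('G'): step: R->0, L->5 (L advanced); G->plug->G->R->H->L->F->refl->C->L'->C->R'->D->plug->A
Char 8 ('F'): step: R->1, L=5; F->plug->F->R->G->L->B->refl->G->L'->B->R'->C->plug->C
Char 9 ('B'): step: R->2, L=5; B->plug->B->R->A->L->D->refl->A->L'->F->R'->E->plug->E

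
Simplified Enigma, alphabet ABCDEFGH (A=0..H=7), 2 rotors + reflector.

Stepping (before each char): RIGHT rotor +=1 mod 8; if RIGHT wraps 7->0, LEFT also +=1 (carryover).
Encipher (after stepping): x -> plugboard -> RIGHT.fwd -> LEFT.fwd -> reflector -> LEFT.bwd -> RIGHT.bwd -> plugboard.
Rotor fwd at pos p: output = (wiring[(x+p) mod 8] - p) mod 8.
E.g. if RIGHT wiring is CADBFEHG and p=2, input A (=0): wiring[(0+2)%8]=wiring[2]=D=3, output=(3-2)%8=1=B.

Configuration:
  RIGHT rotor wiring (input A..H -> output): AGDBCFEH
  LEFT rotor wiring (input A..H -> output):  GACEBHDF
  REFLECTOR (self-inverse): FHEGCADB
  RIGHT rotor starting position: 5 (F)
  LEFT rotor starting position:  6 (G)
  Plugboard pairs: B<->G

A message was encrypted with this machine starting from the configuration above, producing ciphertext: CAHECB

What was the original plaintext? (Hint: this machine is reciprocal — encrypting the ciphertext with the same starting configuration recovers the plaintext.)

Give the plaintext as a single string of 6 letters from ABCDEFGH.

Char 1 ('C'): step: R->6, L=6; C->plug->C->R->C->L->A->refl->F->L'->A->R'->D->plug->D
Char 2 ('A'): step: R->7, L=6; A->plug->A->R->A->L->F->refl->A->L'->C->R'->E->plug->E
Char 3 ('H'): step: R->0, L->7 (L advanced); H->plug->H->R->H->L->E->refl->C->L'->F->R'->F->plug->F
Char 4 ('E'): step: R->1, L=7; E->plug->E->R->E->L->F->refl->A->L'->G->R'->G->plug->B
Char 5 ('C'): step: R->2, L=7; C->plug->C->R->A->L->G->refl->D->L'->D->R'->D->plug->D
Char 6 ('B'): step: R->3, L=7; B->plug->G->R->D->L->D->refl->G->L'->A->R'->H->plug->H

Answer: DEFBDH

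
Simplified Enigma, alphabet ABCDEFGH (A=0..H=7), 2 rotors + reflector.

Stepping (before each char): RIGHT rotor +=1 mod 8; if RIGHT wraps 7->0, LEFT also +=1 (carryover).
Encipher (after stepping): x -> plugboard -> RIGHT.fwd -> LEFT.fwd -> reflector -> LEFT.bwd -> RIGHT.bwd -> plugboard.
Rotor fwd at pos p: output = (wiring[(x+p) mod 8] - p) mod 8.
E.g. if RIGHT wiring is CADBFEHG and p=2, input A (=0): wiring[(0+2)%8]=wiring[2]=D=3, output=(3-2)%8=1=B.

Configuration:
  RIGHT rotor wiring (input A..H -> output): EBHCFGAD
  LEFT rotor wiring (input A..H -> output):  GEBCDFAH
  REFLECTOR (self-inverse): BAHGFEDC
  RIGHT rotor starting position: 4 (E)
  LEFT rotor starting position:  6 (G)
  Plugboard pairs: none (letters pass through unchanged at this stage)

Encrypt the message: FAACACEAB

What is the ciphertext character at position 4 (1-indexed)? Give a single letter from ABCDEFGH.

Char 1 ('F'): step: R->5, L=6; F->plug->F->R->C->L->A->refl->B->L'->B->R'->A->plug->A
Char 2 ('A'): step: R->6, L=6; A->plug->A->R->C->L->A->refl->B->L'->B->R'->E->plug->E
Char 3 ('A'): step: R->7, L=6; A->plug->A->R->E->L->D->refl->G->L'->D->R'->E->plug->E
Char 4 ('C'): step: R->0, L->7 (L advanced); C->plug->C->R->H->L->B->refl->A->L'->A->R'->G->plug->G

G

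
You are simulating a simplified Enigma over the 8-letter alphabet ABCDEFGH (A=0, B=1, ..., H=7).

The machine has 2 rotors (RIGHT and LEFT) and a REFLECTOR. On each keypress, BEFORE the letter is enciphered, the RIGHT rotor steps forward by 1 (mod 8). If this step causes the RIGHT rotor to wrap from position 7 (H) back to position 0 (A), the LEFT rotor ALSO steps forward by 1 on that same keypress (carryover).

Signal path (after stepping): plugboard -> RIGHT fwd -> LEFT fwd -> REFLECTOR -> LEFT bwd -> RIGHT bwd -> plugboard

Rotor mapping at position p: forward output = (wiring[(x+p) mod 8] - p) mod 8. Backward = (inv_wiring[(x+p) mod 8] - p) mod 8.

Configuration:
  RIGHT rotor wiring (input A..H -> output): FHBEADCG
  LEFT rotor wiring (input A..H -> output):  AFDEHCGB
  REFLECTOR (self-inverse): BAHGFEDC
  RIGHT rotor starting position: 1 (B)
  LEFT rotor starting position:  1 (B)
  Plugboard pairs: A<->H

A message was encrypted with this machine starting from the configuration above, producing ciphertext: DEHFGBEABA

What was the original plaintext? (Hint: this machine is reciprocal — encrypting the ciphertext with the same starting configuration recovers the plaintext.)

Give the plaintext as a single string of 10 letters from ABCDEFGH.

Char 1 ('D'): step: R->2, L=1; D->plug->D->R->B->L->C->refl->H->L'->H->R'->A->plug->H
Char 2 ('E'): step: R->3, L=1; E->plug->E->R->D->L->G->refl->D->L'->C->R'->F->plug->F
Char 3 ('H'): step: R->4, L=1; H->plug->A->R->E->L->B->refl->A->L'->G->R'->C->plug->C
Char 4 ('F'): step: R->5, L=1; F->plug->F->R->E->L->B->refl->A->L'->G->R'->A->plug->H
Char 5 ('G'): step: R->6, L=1; G->plug->G->R->C->L->D->refl->G->L'->D->R'->E->plug->E
Char 6 ('B'): step: R->7, L=1; B->plug->B->R->G->L->A->refl->B->L'->E->R'->G->plug->G
Char 7 ('E'): step: R->0, L->2 (L advanced); E->plug->E->R->A->L->B->refl->A->L'->D->R'->F->plug->F
Char 8 ('A'): step: R->1, L=2; A->plug->H->R->E->L->E->refl->F->L'->C->R'->E->plug->E
Char 9 ('B'): step: R->2, L=2; B->plug->B->R->C->L->F->refl->E->L'->E->R'->F->plug->F
Char 10 ('A'): step: R->3, L=2; A->plug->H->R->G->L->G->refl->D->L'->H->R'->D->plug->D

Answer: HFCHEGFEFD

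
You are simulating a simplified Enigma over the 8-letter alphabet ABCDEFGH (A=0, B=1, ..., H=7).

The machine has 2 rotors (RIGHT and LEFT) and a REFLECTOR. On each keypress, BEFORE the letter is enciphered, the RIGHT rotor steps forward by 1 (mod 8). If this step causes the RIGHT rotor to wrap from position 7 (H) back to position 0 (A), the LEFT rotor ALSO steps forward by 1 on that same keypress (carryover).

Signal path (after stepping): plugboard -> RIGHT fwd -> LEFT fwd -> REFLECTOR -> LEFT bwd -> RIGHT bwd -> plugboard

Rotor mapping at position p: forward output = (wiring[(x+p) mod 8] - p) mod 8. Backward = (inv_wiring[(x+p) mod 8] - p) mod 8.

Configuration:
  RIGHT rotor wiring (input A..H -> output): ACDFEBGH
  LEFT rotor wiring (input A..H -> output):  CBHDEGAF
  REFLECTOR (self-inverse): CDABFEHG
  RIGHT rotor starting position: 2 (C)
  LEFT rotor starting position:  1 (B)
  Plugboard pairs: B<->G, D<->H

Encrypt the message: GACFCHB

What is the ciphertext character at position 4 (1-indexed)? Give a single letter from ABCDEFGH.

Char 1 ('G'): step: R->3, L=1; G->plug->B->R->B->L->G->refl->H->L'->F->R'->F->plug->F
Char 2 ('A'): step: R->4, L=1; A->plug->A->R->A->L->A->refl->C->L'->C->R'->C->plug->C
Char 3 ('C'): step: R->5, L=1; C->plug->C->R->C->L->C->refl->A->L'->A->R'->G->plug->B
Char 4 ('F'): step: R->6, L=1; F->plug->F->R->H->L->B->refl->D->L'->D->R'->H->plug->D

D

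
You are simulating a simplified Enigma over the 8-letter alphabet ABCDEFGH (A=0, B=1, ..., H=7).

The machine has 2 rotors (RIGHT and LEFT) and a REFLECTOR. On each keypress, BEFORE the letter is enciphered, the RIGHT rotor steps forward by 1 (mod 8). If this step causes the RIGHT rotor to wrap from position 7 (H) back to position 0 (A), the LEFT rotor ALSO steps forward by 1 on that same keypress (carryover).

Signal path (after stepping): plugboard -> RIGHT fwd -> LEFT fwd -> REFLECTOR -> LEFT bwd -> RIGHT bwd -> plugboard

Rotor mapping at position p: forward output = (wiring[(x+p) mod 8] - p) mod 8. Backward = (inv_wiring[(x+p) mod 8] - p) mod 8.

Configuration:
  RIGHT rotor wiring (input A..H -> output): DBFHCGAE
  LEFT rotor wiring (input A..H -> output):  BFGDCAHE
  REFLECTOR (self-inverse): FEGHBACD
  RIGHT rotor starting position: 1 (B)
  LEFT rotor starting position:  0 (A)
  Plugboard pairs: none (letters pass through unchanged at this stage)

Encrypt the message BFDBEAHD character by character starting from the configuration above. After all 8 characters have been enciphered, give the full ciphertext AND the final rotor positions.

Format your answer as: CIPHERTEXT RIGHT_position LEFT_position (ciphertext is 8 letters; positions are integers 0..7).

Char 1 ('B'): step: R->2, L=0; B->plug->B->R->F->L->A->refl->F->L'->B->R'->G->plug->G
Char 2 ('F'): step: R->3, L=0; F->plug->F->R->A->L->B->refl->E->L'->H->R'->B->plug->B
Char 3 ('D'): step: R->4, L=0; D->plug->D->R->A->L->B->refl->E->L'->H->R'->E->plug->E
Char 4 ('B'): step: R->5, L=0; B->plug->B->R->D->L->D->refl->H->L'->G->R'->D->plug->D
Char 5 ('E'): step: R->6, L=0; E->plug->E->R->H->L->E->refl->B->L'->A->R'->H->plug->H
Char 6 ('A'): step: R->7, L=0; A->plug->A->R->F->L->A->refl->F->L'->B->R'->H->plug->H
Char 7 ('H'): step: R->0, L->1 (L advanced); H->plug->H->R->E->L->H->refl->D->L'->G->R'->F->plug->F
Char 8 ('D'): step: R->1, L=1; D->plug->D->R->B->L->F->refl->A->L'->H->R'->F->plug->F
Final: ciphertext=GBEDHHFF, RIGHT=1, LEFT=1

Answer: GBEDHHFF 1 1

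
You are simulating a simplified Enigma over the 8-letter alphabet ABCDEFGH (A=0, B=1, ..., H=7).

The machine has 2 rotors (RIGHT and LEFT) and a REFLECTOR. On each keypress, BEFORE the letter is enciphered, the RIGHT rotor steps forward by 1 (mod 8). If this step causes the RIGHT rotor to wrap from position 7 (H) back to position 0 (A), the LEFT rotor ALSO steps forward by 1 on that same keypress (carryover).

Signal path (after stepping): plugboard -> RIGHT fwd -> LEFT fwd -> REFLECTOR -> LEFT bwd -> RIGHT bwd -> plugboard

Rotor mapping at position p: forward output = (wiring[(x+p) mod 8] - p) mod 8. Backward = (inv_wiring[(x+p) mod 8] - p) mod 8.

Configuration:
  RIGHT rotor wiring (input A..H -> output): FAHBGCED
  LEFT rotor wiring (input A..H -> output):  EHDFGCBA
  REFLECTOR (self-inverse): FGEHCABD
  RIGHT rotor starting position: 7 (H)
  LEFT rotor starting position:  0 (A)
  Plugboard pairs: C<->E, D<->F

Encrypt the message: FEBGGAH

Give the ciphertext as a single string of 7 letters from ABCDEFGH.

Char 1 ('F'): step: R->0, L->1 (L advanced); F->plug->D->R->B->L->C->refl->E->L'->C->R'->F->plug->D
Char 2 ('E'): step: R->1, L=1; E->plug->C->R->A->L->G->refl->B->L'->E->R'->H->plug->H
Char 3 ('B'): step: R->2, L=1; B->plug->B->R->H->L->D->refl->H->L'->G->R'->H->plug->H
Char 4 ('G'): step: R->3, L=1; G->plug->G->R->F->L->A->refl->F->L'->D->R'->B->plug->B
Char 5 ('G'): step: R->4, L=1; G->plug->G->R->D->L->F->refl->A->L'->F->R'->H->plug->H
Char 6 ('A'): step: R->5, L=1; A->plug->A->R->F->L->A->refl->F->L'->D->R'->E->plug->C
Char 7 ('H'): step: R->6, L=1; H->plug->H->R->E->L->B->refl->G->L'->A->R'->G->plug->G

Answer: DHHBHCG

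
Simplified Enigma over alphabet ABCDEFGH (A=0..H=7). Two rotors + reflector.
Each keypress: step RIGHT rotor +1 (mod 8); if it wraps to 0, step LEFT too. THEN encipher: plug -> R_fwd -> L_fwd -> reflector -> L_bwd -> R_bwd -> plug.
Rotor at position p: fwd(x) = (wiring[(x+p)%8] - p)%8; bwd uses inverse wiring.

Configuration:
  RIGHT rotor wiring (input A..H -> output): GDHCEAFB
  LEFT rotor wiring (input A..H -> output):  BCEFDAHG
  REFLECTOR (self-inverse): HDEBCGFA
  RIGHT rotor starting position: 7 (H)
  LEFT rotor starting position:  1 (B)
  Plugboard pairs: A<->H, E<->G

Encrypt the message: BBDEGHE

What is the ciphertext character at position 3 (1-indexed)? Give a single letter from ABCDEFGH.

Char 1 ('B'): step: R->0, L->2 (L advanced); B->plug->B->R->D->L->G->refl->F->L'->E->R'->E->plug->G
Char 2 ('B'): step: R->1, L=2; B->plug->B->R->G->L->H->refl->A->L'->H->R'->E->plug->G
Char 3 ('D'): step: R->2, L=2; D->plug->D->R->G->L->H->refl->A->L'->H->R'->F->plug->F

F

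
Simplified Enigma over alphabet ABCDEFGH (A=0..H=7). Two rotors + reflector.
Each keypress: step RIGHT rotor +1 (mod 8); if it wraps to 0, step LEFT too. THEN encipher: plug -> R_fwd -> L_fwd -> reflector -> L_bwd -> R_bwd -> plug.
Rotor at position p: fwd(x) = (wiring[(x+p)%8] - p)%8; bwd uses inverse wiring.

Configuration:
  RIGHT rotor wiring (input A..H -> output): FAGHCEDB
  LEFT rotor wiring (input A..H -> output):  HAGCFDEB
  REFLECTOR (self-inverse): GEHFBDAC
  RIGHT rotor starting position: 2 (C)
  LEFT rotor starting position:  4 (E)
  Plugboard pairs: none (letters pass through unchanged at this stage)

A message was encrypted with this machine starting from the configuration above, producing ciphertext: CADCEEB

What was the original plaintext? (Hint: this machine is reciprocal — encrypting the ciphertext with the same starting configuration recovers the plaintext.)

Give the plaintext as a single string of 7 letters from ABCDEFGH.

Answer: EEHDGAF

Derivation:
Char 1 ('C'): step: R->3, L=4; C->plug->C->R->B->L->H->refl->C->L'->G->R'->E->plug->E
Char 2 ('A'): step: R->4, L=4; A->plug->A->R->G->L->C->refl->H->L'->B->R'->E->plug->E
Char 3 ('D'): step: R->5, L=4; D->plug->D->R->A->L->B->refl->E->L'->F->R'->H->plug->H
Char 4 ('C'): step: R->6, L=4; C->plug->C->R->H->L->G->refl->A->L'->C->R'->D->plug->D
Char 5 ('E'): step: R->7, L=4; E->plug->E->R->A->L->B->refl->E->L'->F->R'->G->plug->G
Char 6 ('E'): step: R->0, L->5 (L advanced); E->plug->E->R->C->L->E->refl->B->L'->F->R'->A->plug->A
Char 7 ('B'): step: R->1, L=5; B->plug->B->R->F->L->B->refl->E->L'->C->R'->F->plug->F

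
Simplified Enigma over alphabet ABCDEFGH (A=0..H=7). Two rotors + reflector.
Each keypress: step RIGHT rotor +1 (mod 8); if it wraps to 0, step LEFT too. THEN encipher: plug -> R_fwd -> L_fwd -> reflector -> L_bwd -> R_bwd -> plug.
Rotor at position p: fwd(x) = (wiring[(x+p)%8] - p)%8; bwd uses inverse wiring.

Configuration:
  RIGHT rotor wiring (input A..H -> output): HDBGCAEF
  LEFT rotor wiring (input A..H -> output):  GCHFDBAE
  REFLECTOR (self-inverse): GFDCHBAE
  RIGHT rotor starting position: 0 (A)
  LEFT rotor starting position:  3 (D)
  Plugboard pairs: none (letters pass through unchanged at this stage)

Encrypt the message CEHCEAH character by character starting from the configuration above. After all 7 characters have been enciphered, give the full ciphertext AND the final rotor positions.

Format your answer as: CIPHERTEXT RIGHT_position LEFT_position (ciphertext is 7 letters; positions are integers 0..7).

Char 1 ('C'): step: R->1, L=3; C->plug->C->R->F->L->D->refl->C->L'->A->R'->B->plug->B
Char 2 ('E'): step: R->2, L=3; E->plug->E->R->C->L->G->refl->A->L'->B->R'->H->plug->H
Char 3 ('H'): step: R->3, L=3; H->plug->H->R->G->L->H->refl->E->L'->H->R'->B->plug->B
Char 4 ('C'): step: R->4, L=3; C->plug->C->R->A->L->C->refl->D->L'->F->R'->G->plug->G
Char 5 ('E'): step: R->5, L=3; E->plug->E->R->G->L->H->refl->E->L'->H->R'->B->plug->B
Char 6 ('A'): step: R->6, L=3; A->plug->A->R->G->L->H->refl->E->L'->H->R'->B->plug->B
Char 7 ('H'): step: R->7, L=3; H->plug->H->R->F->L->D->refl->C->L'->A->R'->B->plug->B
Final: ciphertext=BHBGBBB, RIGHT=7, LEFT=3

Answer: BHBGBBB 7 3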